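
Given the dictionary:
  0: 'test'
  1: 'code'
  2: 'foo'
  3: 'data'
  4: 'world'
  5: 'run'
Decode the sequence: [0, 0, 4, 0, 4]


Look up each index in the dictionary:
  0 -> 'test'
  0 -> 'test'
  4 -> 'world'
  0 -> 'test'
  4 -> 'world'

Decoded: "test test world test world"


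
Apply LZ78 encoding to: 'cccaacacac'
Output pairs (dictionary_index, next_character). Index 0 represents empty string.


LZ78 encoding steps:
Dictionary: {0: ''}
Step 1: w='' (idx 0), next='c' -> output (0, 'c'), add 'c' as idx 1
Step 2: w='c' (idx 1), next='c' -> output (1, 'c'), add 'cc' as idx 2
Step 3: w='' (idx 0), next='a' -> output (0, 'a'), add 'a' as idx 3
Step 4: w='a' (idx 3), next='c' -> output (3, 'c'), add 'ac' as idx 4
Step 5: w='ac' (idx 4), next='a' -> output (4, 'a'), add 'aca' as idx 5
Step 6: w='c' (idx 1), end of input -> output (1, '')


Encoded: [(0, 'c'), (1, 'c'), (0, 'a'), (3, 'c'), (4, 'a'), (1, '')]


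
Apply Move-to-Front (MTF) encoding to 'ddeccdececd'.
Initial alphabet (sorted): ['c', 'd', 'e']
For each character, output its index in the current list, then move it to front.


MTF encoding:
'd': index 1 in ['c', 'd', 'e'] -> ['d', 'c', 'e']
'd': index 0 in ['d', 'c', 'e'] -> ['d', 'c', 'e']
'e': index 2 in ['d', 'c', 'e'] -> ['e', 'd', 'c']
'c': index 2 in ['e', 'd', 'c'] -> ['c', 'e', 'd']
'c': index 0 in ['c', 'e', 'd'] -> ['c', 'e', 'd']
'd': index 2 in ['c', 'e', 'd'] -> ['d', 'c', 'e']
'e': index 2 in ['d', 'c', 'e'] -> ['e', 'd', 'c']
'c': index 2 in ['e', 'd', 'c'] -> ['c', 'e', 'd']
'e': index 1 in ['c', 'e', 'd'] -> ['e', 'c', 'd']
'c': index 1 in ['e', 'c', 'd'] -> ['c', 'e', 'd']
'd': index 2 in ['c', 'e', 'd'] -> ['d', 'c', 'e']


Output: [1, 0, 2, 2, 0, 2, 2, 2, 1, 1, 2]


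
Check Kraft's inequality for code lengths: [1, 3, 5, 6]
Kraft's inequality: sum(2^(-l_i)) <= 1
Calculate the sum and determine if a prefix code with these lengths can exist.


Sum = 2^(-1) + 2^(-3) + 2^(-5) + 2^(-6)
    = 0.5 + 0.125 + 0.03125 + 0.015625
    = 43/64 = 0.671875
Since 0.671875 <= 1, Kraft's inequality IS satisfied.
A prefix code with these lengths CAN exist.

Kraft sum = 0.671875. Satisfied.


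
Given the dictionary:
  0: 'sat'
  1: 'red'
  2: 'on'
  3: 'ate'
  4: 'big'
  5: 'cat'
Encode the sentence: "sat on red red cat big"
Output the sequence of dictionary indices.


Look up each word in the dictionary:
  'sat' -> 0
  'on' -> 2
  'red' -> 1
  'red' -> 1
  'cat' -> 5
  'big' -> 4

Encoded: [0, 2, 1, 1, 5, 4]


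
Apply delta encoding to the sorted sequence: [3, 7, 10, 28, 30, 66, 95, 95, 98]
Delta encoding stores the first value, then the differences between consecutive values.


First value: 3
Deltas:
  7 - 3 = 4
  10 - 7 = 3
  28 - 10 = 18
  30 - 28 = 2
  66 - 30 = 36
  95 - 66 = 29
  95 - 95 = 0
  98 - 95 = 3


Delta encoded: [3, 4, 3, 18, 2, 36, 29, 0, 3]


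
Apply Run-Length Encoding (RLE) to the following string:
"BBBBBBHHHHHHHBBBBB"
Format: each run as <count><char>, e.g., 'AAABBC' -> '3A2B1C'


Scanning runs left to right:
  i=0: run of 'B' x 6 -> '6B'
  i=6: run of 'H' x 7 -> '7H'
  i=13: run of 'B' x 5 -> '5B'

RLE = 6B7H5B


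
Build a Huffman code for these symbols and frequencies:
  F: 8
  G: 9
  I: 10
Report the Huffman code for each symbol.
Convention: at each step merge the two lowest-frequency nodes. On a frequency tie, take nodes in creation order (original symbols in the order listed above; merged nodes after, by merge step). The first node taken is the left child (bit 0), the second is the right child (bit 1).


Huffman tree construction:
Step 1: Merge F(8) + G(9) = 17
Step 2: Merge I(10) + (F+G)(17) = 27
Read each symbol's code off the tree from the root (left child = 0, right child = 1).

Codes:
  F: 10 (length 2)
  G: 11 (length 2)
  I: 0 (length 1)
Average code length: 44/27 = 1.6296 bits/symbol


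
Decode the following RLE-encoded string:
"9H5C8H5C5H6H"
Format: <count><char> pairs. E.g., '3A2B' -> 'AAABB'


Expanding each <count><char> pair:
  9H -> 'HHHHHHHHH'
  5C -> 'CCCCC'
  8H -> 'HHHHHHHH'
  5C -> 'CCCCC'
  5H -> 'HHHHH'
  6H -> 'HHHHHH'

Decoded = HHHHHHHHHCCCCCHHHHHHHHCCCCCHHHHHHHHHHH


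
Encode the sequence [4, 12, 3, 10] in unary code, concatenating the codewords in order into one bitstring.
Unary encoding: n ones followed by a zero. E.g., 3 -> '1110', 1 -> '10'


Encode each number as n ones followed by a terminating 0:
  4 -> 11110 (5 bits)
  12 -> 1111111111110 (13 bits)
  3 -> 1110 (4 bits)
  10 -> 11111111110 (11 bits)
Total length = 5 + 13 + 4 + 11 = 33 bits.

Unary([4, 12, 3, 10]) = 111101111111111110111011111111110 (33 bits)


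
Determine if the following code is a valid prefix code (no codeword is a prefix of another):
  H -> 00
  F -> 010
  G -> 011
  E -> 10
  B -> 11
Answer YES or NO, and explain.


Checking each pair (does one codeword prefix another?):
  H='00' vs F='010': no prefix
  H='00' vs G='011': no prefix
  H='00' vs E='10': no prefix
  H='00' vs B='11': no prefix
  F='010' vs H='00': no prefix
  F='010' vs G='011': no prefix
  F='010' vs E='10': no prefix
  F='010' vs B='11': no prefix
  G='011' vs H='00': no prefix
  G='011' vs F='010': no prefix
  G='011' vs E='10': no prefix
  G='011' vs B='11': no prefix
  E='10' vs H='00': no prefix
  E='10' vs F='010': no prefix
  E='10' vs G='011': no prefix
  E='10' vs B='11': no prefix
  B='11' vs H='00': no prefix
  B='11' vs F='010': no prefix
  B='11' vs G='011': no prefix
  B='11' vs E='10': no prefix
No violation found over all pairs.

YES -- this is a valid prefix code. No codeword is a prefix of any other codeword.


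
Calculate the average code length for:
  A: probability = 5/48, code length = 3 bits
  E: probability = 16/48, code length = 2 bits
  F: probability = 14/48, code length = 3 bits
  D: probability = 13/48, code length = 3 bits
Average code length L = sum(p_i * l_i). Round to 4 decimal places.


Weighted contributions p_i * l_i:
  A: (5/48) * 3 = 15/48
  E: (16/48) * 2 = 32/48
  F: (14/48) * 3 = 42/48
  D: (13/48) * 3 = 39/48
Sum = (15 + 32 + 42 + 39)/48 = 128/48

L = 128/48 = 2.6667 bits/symbol


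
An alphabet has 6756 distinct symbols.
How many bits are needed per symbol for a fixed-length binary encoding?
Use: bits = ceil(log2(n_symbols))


log2(6756) = 12.722
Bracket: 2^12 = 4096 < 6756 <= 2^13 = 8192
So ceil(log2(6756)) = 13

bits = ceil(log2(6756)) = ceil(12.722) = 13 bits


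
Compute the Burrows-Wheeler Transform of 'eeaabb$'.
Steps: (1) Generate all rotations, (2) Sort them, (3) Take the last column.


Rotations (sorted):
  0: $eeaabb -> last char: b
  1: aabb$ee -> last char: e
  2: abb$eea -> last char: a
  3: b$eeaab -> last char: b
  4: bb$eeaa -> last char: a
  5: eaabb$e -> last char: e
  6: eeaabb$ -> last char: $


BWT = beabae$


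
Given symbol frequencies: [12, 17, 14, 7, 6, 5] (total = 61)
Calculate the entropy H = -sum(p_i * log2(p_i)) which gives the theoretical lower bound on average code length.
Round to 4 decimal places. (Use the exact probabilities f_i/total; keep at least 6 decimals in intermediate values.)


Per-symbol terms -p_i * log2(p_i) with p_i = f_i/61:
  p = 12/61 = 0.196721: log2(p) = -2.345775, -p*log2(p) = 0.461464
  p = 17/61 = 0.278689: log2(p) = -1.843274, -p*log2(p) = 0.513699
  p = 14/61 = 0.229508: log2(p) = -2.123382, -p*log2(p) = 0.487334
  p = 7/61 = 0.114754: log2(p) = -3.123382, -p*log2(p) = 0.358421
  p = 6/61 = 0.098361: log2(p) = -3.345775, -p*log2(p) = 0.329093
  p = 5/61 = 0.081967: log2(p) = -3.608809, -p*log2(p) = 0.295804
H = 0.461464 + 0.513699 + 0.487334 + 0.358421 + 0.329093 + 0.295804 = 2.445815

H = 2.4458 bits/symbol


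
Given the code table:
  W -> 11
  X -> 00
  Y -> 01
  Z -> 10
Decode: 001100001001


Decoding:
00 -> X
11 -> W
00 -> X
00 -> X
10 -> Z
01 -> Y


Result: XWXXZY


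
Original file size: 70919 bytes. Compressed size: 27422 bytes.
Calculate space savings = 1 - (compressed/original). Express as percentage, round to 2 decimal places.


ratio = compressed/original = 27422/70919 = 0.386666
savings = 1 - ratio = 1 - 0.386666 = 0.613334
as a percentage: 0.613334 * 100 = 61.33%

Space savings = 1 - 27422/70919 = 61.33%


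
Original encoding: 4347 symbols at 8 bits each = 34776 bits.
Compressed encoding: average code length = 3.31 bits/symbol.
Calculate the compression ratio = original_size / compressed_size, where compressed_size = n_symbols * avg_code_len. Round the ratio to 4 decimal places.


original_size = n_symbols * orig_bits = 4347 * 8 = 34776 bits
compressed_size = n_symbols * avg_code_len = 4347 * 3.31 = 14388.57 bits
ratio = original_size / compressed_size = 34776 / 14388.57 = 2.4169

Compression ratio = 2.4169


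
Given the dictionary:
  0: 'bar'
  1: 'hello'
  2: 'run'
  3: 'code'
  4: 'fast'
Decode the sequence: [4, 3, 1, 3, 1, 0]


Look up each index in the dictionary:
  4 -> 'fast'
  3 -> 'code'
  1 -> 'hello'
  3 -> 'code'
  1 -> 'hello'
  0 -> 'bar'

Decoded: "fast code hello code hello bar"


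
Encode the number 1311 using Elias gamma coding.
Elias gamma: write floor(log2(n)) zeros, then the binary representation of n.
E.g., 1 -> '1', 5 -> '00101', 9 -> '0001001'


num_bits = floor(log2(1311)) + 1 = 11
leading_zeros = num_bits - 1 = 10
binary(1311) = 10100011111

Elias gamma(1311) = '0000000000' + '10100011111' = 000000000010100011111 (21 bits)


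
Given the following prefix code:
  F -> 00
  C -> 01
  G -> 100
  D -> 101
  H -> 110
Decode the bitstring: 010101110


Decoding step by step:
Bits 01 -> C
Bits 01 -> C
Bits 01 -> C
Bits 110 -> H


Decoded message: CCCH


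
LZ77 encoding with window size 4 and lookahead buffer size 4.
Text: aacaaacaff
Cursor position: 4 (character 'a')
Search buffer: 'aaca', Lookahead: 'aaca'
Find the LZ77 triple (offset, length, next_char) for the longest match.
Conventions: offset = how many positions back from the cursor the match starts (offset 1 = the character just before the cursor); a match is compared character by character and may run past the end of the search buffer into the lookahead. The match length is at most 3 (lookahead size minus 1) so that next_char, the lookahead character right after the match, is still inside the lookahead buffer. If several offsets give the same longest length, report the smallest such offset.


Try each offset into the search buffer:
  offset=1 (pos 3, char 'a'): match length 2
  offset=2 (pos 2, char 'c'): match length 0
  offset=3 (pos 1, char 'a'): match length 1
  offset=4 (pos 0, char 'a'): match length 3
Longest match has length 3 at offset 4.
next_char = character at position 4 + 3 = 7 -> 'a'

Best match: offset=4, length=3 (matching 'aac' starting at position 0)
LZ77 triple: (4, 3, 'a')


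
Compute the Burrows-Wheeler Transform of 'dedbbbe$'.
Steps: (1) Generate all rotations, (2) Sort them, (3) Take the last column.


Rotations (sorted):
  0: $dedbbbe -> last char: e
  1: bbbe$ded -> last char: d
  2: bbe$dedb -> last char: b
  3: be$dedbb -> last char: b
  4: dbbbe$de -> last char: e
  5: dedbbbe$ -> last char: $
  6: e$dedbbb -> last char: b
  7: edbbbe$d -> last char: d


BWT = edbbe$bd


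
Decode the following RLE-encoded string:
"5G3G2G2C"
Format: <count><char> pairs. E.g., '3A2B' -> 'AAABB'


Expanding each <count><char> pair:
  5G -> 'GGGGG'
  3G -> 'GGG'
  2G -> 'GG'
  2C -> 'CC'

Decoded = GGGGGGGGGGCC


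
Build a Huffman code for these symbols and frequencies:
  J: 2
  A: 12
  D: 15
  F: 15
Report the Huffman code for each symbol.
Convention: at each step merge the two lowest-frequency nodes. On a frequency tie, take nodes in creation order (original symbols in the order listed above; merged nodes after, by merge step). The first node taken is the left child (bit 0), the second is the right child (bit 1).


Huffman tree construction:
Step 1: Merge J(2) + A(12) = 14
Step 2: Merge (J+A)(14) + D(15) = 29
Step 3: Merge F(15) + ((J+A)+D)(29) = 44
Read each symbol's code off the tree from the root (left child = 0, right child = 1).

Codes:
  J: 100 (length 3)
  A: 101 (length 3)
  D: 11 (length 2)
  F: 0 (length 1)
Average code length: 87/44 = 1.9773 bits/symbol


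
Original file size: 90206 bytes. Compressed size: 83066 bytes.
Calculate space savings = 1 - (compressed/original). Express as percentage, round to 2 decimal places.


ratio = compressed/original = 83066/90206 = 0.920848
savings = 1 - ratio = 1 - 0.920848 = 0.079152
as a percentage: 0.079152 * 100 = 7.92%

Space savings = 1 - 83066/90206 = 7.92%


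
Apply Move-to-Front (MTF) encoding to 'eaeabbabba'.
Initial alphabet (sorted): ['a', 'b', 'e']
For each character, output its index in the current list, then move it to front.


MTF encoding:
'e': index 2 in ['a', 'b', 'e'] -> ['e', 'a', 'b']
'a': index 1 in ['e', 'a', 'b'] -> ['a', 'e', 'b']
'e': index 1 in ['a', 'e', 'b'] -> ['e', 'a', 'b']
'a': index 1 in ['e', 'a', 'b'] -> ['a', 'e', 'b']
'b': index 2 in ['a', 'e', 'b'] -> ['b', 'a', 'e']
'b': index 0 in ['b', 'a', 'e'] -> ['b', 'a', 'e']
'a': index 1 in ['b', 'a', 'e'] -> ['a', 'b', 'e']
'b': index 1 in ['a', 'b', 'e'] -> ['b', 'a', 'e']
'b': index 0 in ['b', 'a', 'e'] -> ['b', 'a', 'e']
'a': index 1 in ['b', 'a', 'e'] -> ['a', 'b', 'e']


Output: [2, 1, 1, 1, 2, 0, 1, 1, 0, 1]


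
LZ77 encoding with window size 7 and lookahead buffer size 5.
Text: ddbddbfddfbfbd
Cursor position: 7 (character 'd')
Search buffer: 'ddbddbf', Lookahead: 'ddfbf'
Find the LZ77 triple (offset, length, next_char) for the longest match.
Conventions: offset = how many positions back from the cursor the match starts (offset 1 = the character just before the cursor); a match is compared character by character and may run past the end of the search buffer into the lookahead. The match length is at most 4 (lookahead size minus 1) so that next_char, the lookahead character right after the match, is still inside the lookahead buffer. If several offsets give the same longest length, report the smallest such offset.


Try each offset into the search buffer:
  offset=1 (pos 6, char 'f'): match length 0
  offset=2 (pos 5, char 'b'): match length 0
  offset=3 (pos 4, char 'd'): match length 1
  offset=4 (pos 3, char 'd'): match length 2
  offset=5 (pos 2, char 'b'): match length 0
  offset=6 (pos 1, char 'd'): match length 1
  offset=7 (pos 0, char 'd'): match length 2
Longest match has length 2, found at offsets 4, 7; take the smallest, offset 4.
next_char = character at position 7 + 2 = 9 -> 'f'

Best match: offset=4, length=2 (matching 'dd' starting at position 3)
LZ77 triple: (4, 2, 'f')


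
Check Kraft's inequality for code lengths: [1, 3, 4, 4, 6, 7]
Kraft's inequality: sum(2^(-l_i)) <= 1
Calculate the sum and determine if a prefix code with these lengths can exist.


Sum = 2^(-1) + 2^(-3) + 2^(-4) + 2^(-4) + 2^(-6) + 2^(-7)
    = 0.5 + 0.125 + 0.0625 + 0.0625 + 0.015625 + 0.0078125
    = 99/128 = 0.7734375
Since 0.7734375 <= 1, Kraft's inequality IS satisfied.
A prefix code with these lengths CAN exist.

Kraft sum = 0.7734375. Satisfied.


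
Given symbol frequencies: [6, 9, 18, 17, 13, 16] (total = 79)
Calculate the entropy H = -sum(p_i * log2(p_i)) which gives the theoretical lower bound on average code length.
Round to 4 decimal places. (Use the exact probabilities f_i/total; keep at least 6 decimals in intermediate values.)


Per-symbol terms -p_i * log2(p_i) with p_i = f_i/79:
  p = 6/79 = 0.075949: log2(p) = -3.718818, -p*log2(p) = 0.282442
  p = 9/79 = 0.113924: log2(p) = -3.133856, -p*log2(p) = 0.357022
  p = 18/79 = 0.227848: log2(p) = -2.133856, -p*log2(p) = 0.486195
  p = 17/79 = 0.215190: log2(p) = -2.216318, -p*log2(p) = 0.476929
  p = 13/79 = 0.164557: log2(p) = -2.603341, -p*log2(p) = 0.428398
  p = 16/79 = 0.202532: log2(p) = -2.303781, -p*log2(p) = 0.466589
H = 0.282442 + 0.357022 + 0.486195 + 0.476929 + 0.428398 + 0.466589 = 2.497575

H = 2.4976 bits/symbol


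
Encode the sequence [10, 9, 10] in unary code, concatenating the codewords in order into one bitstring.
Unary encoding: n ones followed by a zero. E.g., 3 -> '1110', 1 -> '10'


Encode each number as n ones followed by a terminating 0:
  10 -> 11111111110 (11 bits)
  9 -> 1111111110 (10 bits)
  10 -> 11111111110 (11 bits)
Total length = 11 + 10 + 11 = 32 bits.

Unary([10, 9, 10]) = 11111111110111111111011111111110 (32 bits)


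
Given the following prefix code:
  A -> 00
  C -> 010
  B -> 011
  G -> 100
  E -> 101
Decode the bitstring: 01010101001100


Decoding step by step:
Bits 010 -> C
Bits 101 -> E
Bits 010 -> C
Bits 011 -> B
Bits 00 -> A


Decoded message: CECBA


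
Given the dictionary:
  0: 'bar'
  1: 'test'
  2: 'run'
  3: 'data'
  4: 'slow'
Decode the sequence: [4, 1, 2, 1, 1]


Look up each index in the dictionary:
  4 -> 'slow'
  1 -> 'test'
  2 -> 'run'
  1 -> 'test'
  1 -> 'test'

Decoded: "slow test run test test"


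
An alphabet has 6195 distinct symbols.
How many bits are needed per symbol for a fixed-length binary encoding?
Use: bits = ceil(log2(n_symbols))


log2(6195) = 12.5969
Bracket: 2^12 = 4096 < 6195 <= 2^13 = 8192
So ceil(log2(6195)) = 13

bits = ceil(log2(6195)) = ceil(12.5969) = 13 bits


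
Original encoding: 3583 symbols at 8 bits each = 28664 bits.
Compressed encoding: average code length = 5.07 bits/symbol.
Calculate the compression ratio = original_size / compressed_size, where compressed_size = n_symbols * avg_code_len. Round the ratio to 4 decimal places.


original_size = n_symbols * orig_bits = 3583 * 8 = 28664 bits
compressed_size = n_symbols * avg_code_len = 3583 * 5.07 = 18165.81 bits
ratio = original_size / compressed_size = 28664 / 18165.81 = 1.5779

Compression ratio = 1.5779


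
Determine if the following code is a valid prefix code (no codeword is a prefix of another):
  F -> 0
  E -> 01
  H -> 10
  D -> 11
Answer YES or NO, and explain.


Checking each pair (does one codeword prefix another?):
  F='0' vs E='01': prefix -- VIOLATION

NO -- this is NOT a valid prefix code. F (0) is a prefix of E (01).


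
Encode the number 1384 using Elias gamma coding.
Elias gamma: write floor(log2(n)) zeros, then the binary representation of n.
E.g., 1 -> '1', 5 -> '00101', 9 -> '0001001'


num_bits = floor(log2(1384)) + 1 = 11
leading_zeros = num_bits - 1 = 10
binary(1384) = 10101101000

Elias gamma(1384) = '0000000000' + '10101101000' = 000000000010101101000 (21 bits)


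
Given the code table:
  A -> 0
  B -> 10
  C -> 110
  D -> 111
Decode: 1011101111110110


Decoding:
10 -> B
111 -> D
0 -> A
111 -> D
111 -> D
0 -> A
110 -> C


Result: BDADDAC


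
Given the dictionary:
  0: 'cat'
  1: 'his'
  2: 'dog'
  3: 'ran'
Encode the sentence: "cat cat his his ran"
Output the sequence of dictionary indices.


Look up each word in the dictionary:
  'cat' -> 0
  'cat' -> 0
  'his' -> 1
  'his' -> 1
  'ran' -> 3

Encoded: [0, 0, 1, 1, 3]


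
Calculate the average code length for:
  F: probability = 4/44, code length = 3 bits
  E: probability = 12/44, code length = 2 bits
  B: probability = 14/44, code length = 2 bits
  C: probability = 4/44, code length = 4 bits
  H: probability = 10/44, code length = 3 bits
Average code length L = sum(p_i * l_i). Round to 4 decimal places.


Weighted contributions p_i * l_i:
  F: (4/44) * 3 = 12/44
  E: (12/44) * 2 = 24/44
  B: (14/44) * 2 = 28/44
  C: (4/44) * 4 = 16/44
  H: (10/44) * 3 = 30/44
Sum = (12 + 24 + 28 + 16 + 30)/44 = 110/44

L = 110/44 = 2.5000 bits/symbol


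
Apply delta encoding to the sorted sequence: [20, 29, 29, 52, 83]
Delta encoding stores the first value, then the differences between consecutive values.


First value: 20
Deltas:
  29 - 20 = 9
  29 - 29 = 0
  52 - 29 = 23
  83 - 52 = 31


Delta encoded: [20, 9, 0, 23, 31]


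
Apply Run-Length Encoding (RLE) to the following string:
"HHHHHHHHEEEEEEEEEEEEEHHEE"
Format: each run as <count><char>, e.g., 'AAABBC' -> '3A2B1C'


Scanning runs left to right:
  i=0: run of 'H' x 8 -> '8H'
  i=8: run of 'E' x 13 -> '13E'
  i=21: run of 'H' x 2 -> '2H'
  i=23: run of 'E' x 2 -> '2E'

RLE = 8H13E2H2E


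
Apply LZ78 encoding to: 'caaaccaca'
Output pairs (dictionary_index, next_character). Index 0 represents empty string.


LZ78 encoding steps:
Dictionary: {0: ''}
Step 1: w='' (idx 0), next='c' -> output (0, 'c'), add 'c' as idx 1
Step 2: w='' (idx 0), next='a' -> output (0, 'a'), add 'a' as idx 2
Step 3: w='a' (idx 2), next='a' -> output (2, 'a'), add 'aa' as idx 3
Step 4: w='c' (idx 1), next='c' -> output (1, 'c'), add 'cc' as idx 4
Step 5: w='a' (idx 2), next='c' -> output (2, 'c'), add 'ac' as idx 5
Step 6: w='a' (idx 2), end of input -> output (2, '')


Encoded: [(0, 'c'), (0, 'a'), (2, 'a'), (1, 'c'), (2, 'c'), (2, '')]


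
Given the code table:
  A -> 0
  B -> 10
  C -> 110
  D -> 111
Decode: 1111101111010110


Decoding:
111 -> D
110 -> C
111 -> D
10 -> B
10 -> B
110 -> C


Result: DCDBBC


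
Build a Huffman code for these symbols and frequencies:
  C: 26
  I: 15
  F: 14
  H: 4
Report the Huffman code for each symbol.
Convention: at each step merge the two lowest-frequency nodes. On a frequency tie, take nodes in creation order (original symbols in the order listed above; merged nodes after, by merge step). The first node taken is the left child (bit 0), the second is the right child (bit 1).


Huffman tree construction:
Step 1: Merge H(4) + F(14) = 18
Step 2: Merge I(15) + (H+F)(18) = 33
Step 3: Merge C(26) + (I+(H+F))(33) = 59
Read each symbol's code off the tree from the root (left child = 0, right child = 1).

Codes:
  C: 0 (length 1)
  I: 10 (length 2)
  F: 111 (length 3)
  H: 110 (length 3)
Average code length: 110/59 = 1.8644 bits/symbol


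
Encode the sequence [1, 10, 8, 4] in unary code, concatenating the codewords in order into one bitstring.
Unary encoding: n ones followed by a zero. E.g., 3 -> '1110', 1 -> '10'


Encode each number as n ones followed by a terminating 0:
  1 -> 10 (2 bits)
  10 -> 11111111110 (11 bits)
  8 -> 111111110 (9 bits)
  4 -> 11110 (5 bits)
Total length = 2 + 11 + 9 + 5 = 27 bits.

Unary([1, 10, 8, 4]) = 101111111111011111111011110 (27 bits)


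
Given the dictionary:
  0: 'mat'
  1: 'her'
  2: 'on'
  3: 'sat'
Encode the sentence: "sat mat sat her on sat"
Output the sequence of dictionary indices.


Look up each word in the dictionary:
  'sat' -> 3
  'mat' -> 0
  'sat' -> 3
  'her' -> 1
  'on' -> 2
  'sat' -> 3

Encoded: [3, 0, 3, 1, 2, 3]


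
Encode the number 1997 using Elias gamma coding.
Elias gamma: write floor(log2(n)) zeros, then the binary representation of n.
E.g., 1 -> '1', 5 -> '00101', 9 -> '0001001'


num_bits = floor(log2(1997)) + 1 = 11
leading_zeros = num_bits - 1 = 10
binary(1997) = 11111001101

Elias gamma(1997) = '0000000000' + '11111001101' = 000000000011111001101 (21 bits)


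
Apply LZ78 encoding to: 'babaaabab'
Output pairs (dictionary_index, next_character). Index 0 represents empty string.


LZ78 encoding steps:
Dictionary: {0: ''}
Step 1: w='' (idx 0), next='b' -> output (0, 'b'), add 'b' as idx 1
Step 2: w='' (idx 0), next='a' -> output (0, 'a'), add 'a' as idx 2
Step 3: w='b' (idx 1), next='a' -> output (1, 'a'), add 'ba' as idx 3
Step 4: w='a' (idx 2), next='a' -> output (2, 'a'), add 'aa' as idx 4
Step 5: w='ba' (idx 3), next='b' -> output (3, 'b'), add 'bab' as idx 5


Encoded: [(0, 'b'), (0, 'a'), (1, 'a'), (2, 'a'), (3, 'b')]


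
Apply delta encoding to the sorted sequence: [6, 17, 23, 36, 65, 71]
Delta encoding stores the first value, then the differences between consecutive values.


First value: 6
Deltas:
  17 - 6 = 11
  23 - 17 = 6
  36 - 23 = 13
  65 - 36 = 29
  71 - 65 = 6


Delta encoded: [6, 11, 6, 13, 29, 6]


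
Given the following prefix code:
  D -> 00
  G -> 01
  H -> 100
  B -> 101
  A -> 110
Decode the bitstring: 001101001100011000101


Decoding step by step:
Bits 00 -> D
Bits 110 -> A
Bits 100 -> H
Bits 110 -> A
Bits 00 -> D
Bits 110 -> A
Bits 00 -> D
Bits 101 -> B


Decoded message: DAHADADB


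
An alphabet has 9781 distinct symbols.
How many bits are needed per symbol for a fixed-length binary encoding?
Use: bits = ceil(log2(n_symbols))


log2(9781) = 13.2558
Bracket: 2^13 = 8192 < 9781 <= 2^14 = 16384
So ceil(log2(9781)) = 14

bits = ceil(log2(9781)) = ceil(13.2558) = 14 bits


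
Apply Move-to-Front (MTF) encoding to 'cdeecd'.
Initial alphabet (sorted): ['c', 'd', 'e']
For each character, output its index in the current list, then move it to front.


MTF encoding:
'c': index 0 in ['c', 'd', 'e'] -> ['c', 'd', 'e']
'd': index 1 in ['c', 'd', 'e'] -> ['d', 'c', 'e']
'e': index 2 in ['d', 'c', 'e'] -> ['e', 'd', 'c']
'e': index 0 in ['e', 'd', 'c'] -> ['e', 'd', 'c']
'c': index 2 in ['e', 'd', 'c'] -> ['c', 'e', 'd']
'd': index 2 in ['c', 'e', 'd'] -> ['d', 'c', 'e']


Output: [0, 1, 2, 0, 2, 2]


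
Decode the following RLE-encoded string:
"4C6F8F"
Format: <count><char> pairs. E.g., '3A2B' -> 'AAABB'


Expanding each <count><char> pair:
  4C -> 'CCCC'
  6F -> 'FFFFFF'
  8F -> 'FFFFFFFF'

Decoded = CCCCFFFFFFFFFFFFFF


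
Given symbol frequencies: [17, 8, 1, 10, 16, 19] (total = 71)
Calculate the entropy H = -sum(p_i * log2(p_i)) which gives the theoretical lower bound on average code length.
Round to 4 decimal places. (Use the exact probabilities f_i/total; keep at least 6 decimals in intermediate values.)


Per-symbol terms -p_i * log2(p_i) with p_i = f_i/71:
  p = 17/71 = 0.239437: log2(p) = -2.062284, -p*log2(p) = 0.493786
  p = 8/71 = 0.112676: log2(p) = -3.149747, -p*log2(p) = 0.354901
  p = 1/71 = 0.014085: log2(p) = -6.149747, -p*log2(p) = 0.086616
  p = 10/71 = 0.140845: log2(p) = -2.827819, -p*log2(p) = 0.398284
  p = 16/71 = 0.225352: log2(p) = -2.149747, -p*log2(p) = 0.484450
  p = 19/71 = 0.267606: log2(p) = -1.901820, -p*log2(p) = 0.508938
H = 0.493786 + 0.354901 + 0.086616 + 0.398284 + 0.484450 + 0.508938 = 2.326975

H = 2.327 bits/symbol


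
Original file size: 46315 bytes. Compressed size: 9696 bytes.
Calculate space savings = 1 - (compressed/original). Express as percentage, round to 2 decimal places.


ratio = compressed/original = 9696/46315 = 0.209349
savings = 1 - ratio = 1 - 0.209349 = 0.790651
as a percentage: 0.790651 * 100 = 79.07%

Space savings = 1 - 9696/46315 = 79.07%


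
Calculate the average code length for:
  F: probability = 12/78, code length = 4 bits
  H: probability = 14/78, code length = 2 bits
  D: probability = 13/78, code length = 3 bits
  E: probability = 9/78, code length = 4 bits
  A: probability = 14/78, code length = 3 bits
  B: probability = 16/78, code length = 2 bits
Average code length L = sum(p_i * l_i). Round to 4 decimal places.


Weighted contributions p_i * l_i:
  F: (12/78) * 4 = 48/78
  H: (14/78) * 2 = 28/78
  D: (13/78) * 3 = 39/78
  E: (9/78) * 4 = 36/78
  A: (14/78) * 3 = 42/78
  B: (16/78) * 2 = 32/78
Sum = (48 + 28 + 39 + 36 + 42 + 32)/78 = 225/78

L = 225/78 = 2.8846 bits/symbol


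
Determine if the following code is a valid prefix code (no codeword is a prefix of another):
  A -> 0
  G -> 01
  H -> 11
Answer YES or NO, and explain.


Checking each pair (does one codeword prefix another?):
  A='0' vs G='01': prefix -- VIOLATION

NO -- this is NOT a valid prefix code. A (0) is a prefix of G (01).


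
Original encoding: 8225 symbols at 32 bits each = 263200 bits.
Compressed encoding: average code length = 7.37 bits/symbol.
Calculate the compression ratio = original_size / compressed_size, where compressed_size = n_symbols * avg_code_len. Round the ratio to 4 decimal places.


original_size = n_symbols * orig_bits = 8225 * 32 = 263200 bits
compressed_size = n_symbols * avg_code_len = 8225 * 7.37 = 60618.25 bits
ratio = original_size / compressed_size = 263200 / 60618.25 = 4.3419

Compression ratio = 4.3419


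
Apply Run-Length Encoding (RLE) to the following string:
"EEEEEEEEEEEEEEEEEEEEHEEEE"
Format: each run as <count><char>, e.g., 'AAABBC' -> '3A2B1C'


Scanning runs left to right:
  i=0: run of 'E' x 20 -> '20E'
  i=20: run of 'H' x 1 -> '1H'
  i=21: run of 'E' x 4 -> '4E'

RLE = 20E1H4E


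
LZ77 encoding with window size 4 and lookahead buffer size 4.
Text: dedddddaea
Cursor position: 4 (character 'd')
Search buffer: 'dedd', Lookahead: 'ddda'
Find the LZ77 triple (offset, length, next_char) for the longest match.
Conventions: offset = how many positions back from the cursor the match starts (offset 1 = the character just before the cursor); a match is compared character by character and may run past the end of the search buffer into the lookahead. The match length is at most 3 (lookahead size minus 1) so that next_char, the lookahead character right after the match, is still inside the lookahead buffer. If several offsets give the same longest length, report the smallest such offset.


Try each offset into the search buffer:
  offset=1 (pos 3, char 'd'): match length 3
  offset=2 (pos 2, char 'd'): match length 3
  offset=3 (pos 1, char 'e'): match length 0
  offset=4 (pos 0, char 'd'): match length 1
Longest match has length 3, found at offsets 1, 2; take the smallest, offset 1.
next_char = character at position 4 + 3 = 7 -> 'a'

Best match: offset=1, length=3 (matching 'ddd' starting at position 3)
LZ77 triple: (1, 3, 'a')


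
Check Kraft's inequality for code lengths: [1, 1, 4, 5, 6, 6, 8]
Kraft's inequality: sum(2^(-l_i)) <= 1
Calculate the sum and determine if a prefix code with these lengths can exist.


Sum = 2^(-1) + 2^(-1) + 2^(-4) + 2^(-5) + 2^(-6) + 2^(-6) + 2^(-8)
    = 0.5 + 0.5 + 0.0625 + 0.03125 + 0.015625 + 0.015625 + 0.00390625
    = 289/256 = 1.12890625
Since 1.12890625 > 1, Kraft's inequality is NOT satisfied.
A prefix code with these lengths CANNOT exist.

Kraft sum = 1.12890625. Not satisfied.


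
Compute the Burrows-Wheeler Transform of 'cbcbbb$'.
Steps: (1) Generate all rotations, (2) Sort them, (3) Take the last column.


Rotations (sorted):
  0: $cbcbbb -> last char: b
  1: b$cbcbb -> last char: b
  2: bb$cbcb -> last char: b
  3: bbb$cbc -> last char: c
  4: bcbbb$c -> last char: c
  5: cbbb$cb -> last char: b
  6: cbcbbb$ -> last char: $


BWT = bbbccb$


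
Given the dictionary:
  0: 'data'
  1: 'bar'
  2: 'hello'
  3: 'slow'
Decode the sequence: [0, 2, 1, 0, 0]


Look up each index in the dictionary:
  0 -> 'data'
  2 -> 'hello'
  1 -> 'bar'
  0 -> 'data'
  0 -> 'data'

Decoded: "data hello bar data data"


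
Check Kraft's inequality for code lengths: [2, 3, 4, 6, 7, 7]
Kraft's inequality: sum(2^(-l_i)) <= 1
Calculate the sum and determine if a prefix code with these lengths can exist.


Sum = 2^(-2) + 2^(-3) + 2^(-4) + 2^(-6) + 2^(-7) + 2^(-7)
    = 0.25 + 0.125 + 0.0625 + 0.015625 + 0.0078125 + 0.0078125
    = 60/128 = 0.46875
Since 0.46875 <= 1, Kraft's inequality IS satisfied.
A prefix code with these lengths CAN exist.

Kraft sum = 0.46875. Satisfied.


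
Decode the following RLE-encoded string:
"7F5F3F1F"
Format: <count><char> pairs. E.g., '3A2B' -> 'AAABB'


Expanding each <count><char> pair:
  7F -> 'FFFFFFF'
  5F -> 'FFFFF'
  3F -> 'FFF'
  1F -> 'F'

Decoded = FFFFFFFFFFFFFFFF


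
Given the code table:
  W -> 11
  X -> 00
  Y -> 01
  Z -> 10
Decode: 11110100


Decoding:
11 -> W
11 -> W
01 -> Y
00 -> X


Result: WWYX


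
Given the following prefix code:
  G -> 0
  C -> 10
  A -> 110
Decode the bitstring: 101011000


Decoding step by step:
Bits 10 -> C
Bits 10 -> C
Bits 110 -> A
Bits 0 -> G
Bits 0 -> G


Decoded message: CCAGG


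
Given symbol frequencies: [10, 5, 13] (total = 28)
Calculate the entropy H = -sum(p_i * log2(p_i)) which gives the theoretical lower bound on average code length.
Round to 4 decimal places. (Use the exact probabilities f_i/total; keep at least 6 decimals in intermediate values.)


Per-symbol terms -p_i * log2(p_i) with p_i = f_i/28:
  p = 10/28 = 0.357143: log2(p) = -1.485427, -p*log2(p) = 0.530510
  p = 5/28 = 0.178571: log2(p) = -2.485427, -p*log2(p) = 0.443826
  p = 13/28 = 0.464286: log2(p) = -1.106915, -p*log2(p) = 0.513925
H = 0.530510 + 0.443826 + 0.513925 = 1.488261

H = 1.4883 bits/symbol


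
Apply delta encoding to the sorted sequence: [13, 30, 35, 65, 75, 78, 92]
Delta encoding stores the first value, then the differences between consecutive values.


First value: 13
Deltas:
  30 - 13 = 17
  35 - 30 = 5
  65 - 35 = 30
  75 - 65 = 10
  78 - 75 = 3
  92 - 78 = 14


Delta encoded: [13, 17, 5, 30, 10, 3, 14]


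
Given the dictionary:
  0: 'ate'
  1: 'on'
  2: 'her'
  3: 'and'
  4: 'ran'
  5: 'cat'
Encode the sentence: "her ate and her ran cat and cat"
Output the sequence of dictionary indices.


Look up each word in the dictionary:
  'her' -> 2
  'ate' -> 0
  'and' -> 3
  'her' -> 2
  'ran' -> 4
  'cat' -> 5
  'and' -> 3
  'cat' -> 5

Encoded: [2, 0, 3, 2, 4, 5, 3, 5]


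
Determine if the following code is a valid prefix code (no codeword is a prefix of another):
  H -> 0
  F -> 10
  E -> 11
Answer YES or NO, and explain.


Checking each pair (does one codeword prefix another?):
  H='0' vs F='10': no prefix
  H='0' vs E='11': no prefix
  F='10' vs H='0': no prefix
  F='10' vs E='11': no prefix
  E='11' vs H='0': no prefix
  E='11' vs F='10': no prefix
No violation found over all pairs.

YES -- this is a valid prefix code. No codeword is a prefix of any other codeword.


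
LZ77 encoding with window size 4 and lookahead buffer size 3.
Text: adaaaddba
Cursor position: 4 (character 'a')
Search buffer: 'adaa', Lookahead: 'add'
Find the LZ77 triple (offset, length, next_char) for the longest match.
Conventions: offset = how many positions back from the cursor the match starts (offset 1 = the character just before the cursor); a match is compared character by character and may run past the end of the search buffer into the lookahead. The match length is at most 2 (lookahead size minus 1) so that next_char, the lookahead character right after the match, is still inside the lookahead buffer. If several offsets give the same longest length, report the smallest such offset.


Try each offset into the search buffer:
  offset=1 (pos 3, char 'a'): match length 1
  offset=2 (pos 2, char 'a'): match length 1
  offset=3 (pos 1, char 'd'): match length 0
  offset=4 (pos 0, char 'a'): match length 2
Longest match has length 2 at offset 4.
next_char = character at position 4 + 2 = 6 -> 'd'

Best match: offset=4, length=2 (matching 'ad' starting at position 0)
LZ77 triple: (4, 2, 'd')


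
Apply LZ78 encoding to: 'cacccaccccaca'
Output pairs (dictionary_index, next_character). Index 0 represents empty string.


LZ78 encoding steps:
Dictionary: {0: ''}
Step 1: w='' (idx 0), next='c' -> output (0, 'c'), add 'c' as idx 1
Step 2: w='' (idx 0), next='a' -> output (0, 'a'), add 'a' as idx 2
Step 3: w='c' (idx 1), next='c' -> output (1, 'c'), add 'cc' as idx 3
Step 4: w='c' (idx 1), next='a' -> output (1, 'a'), add 'ca' as idx 4
Step 5: w='cc' (idx 3), next='c' -> output (3, 'c'), add 'ccc' as idx 5
Step 6: w='ca' (idx 4), next='c' -> output (4, 'c'), add 'cac' as idx 6
Step 7: w='a' (idx 2), end of input -> output (2, '')


Encoded: [(0, 'c'), (0, 'a'), (1, 'c'), (1, 'a'), (3, 'c'), (4, 'c'), (2, '')]


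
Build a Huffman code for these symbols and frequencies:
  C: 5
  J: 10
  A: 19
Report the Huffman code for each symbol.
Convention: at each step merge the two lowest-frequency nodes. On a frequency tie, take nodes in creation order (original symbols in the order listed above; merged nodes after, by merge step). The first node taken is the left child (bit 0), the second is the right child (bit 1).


Huffman tree construction:
Step 1: Merge C(5) + J(10) = 15
Step 2: Merge (C+J)(15) + A(19) = 34
Read each symbol's code off the tree from the root (left child = 0, right child = 1).

Codes:
  C: 00 (length 2)
  J: 01 (length 2)
  A: 1 (length 1)
Average code length: 49/34 = 1.4412 bits/symbol


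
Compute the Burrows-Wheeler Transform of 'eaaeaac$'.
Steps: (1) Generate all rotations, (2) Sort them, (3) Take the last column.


Rotations (sorted):
  0: $eaaeaac -> last char: c
  1: aac$eaae -> last char: e
  2: aaeaac$e -> last char: e
  3: ac$eaaea -> last char: a
  4: aeaac$ea -> last char: a
  5: c$eaaeaa -> last char: a
  6: eaac$eaa -> last char: a
  7: eaaeaac$ -> last char: $


BWT = ceeaaaa$


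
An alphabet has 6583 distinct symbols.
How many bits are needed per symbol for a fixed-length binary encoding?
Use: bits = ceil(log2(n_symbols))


log2(6583) = 12.6845
Bracket: 2^12 = 4096 < 6583 <= 2^13 = 8192
So ceil(log2(6583)) = 13

bits = ceil(log2(6583)) = ceil(12.6845) = 13 bits


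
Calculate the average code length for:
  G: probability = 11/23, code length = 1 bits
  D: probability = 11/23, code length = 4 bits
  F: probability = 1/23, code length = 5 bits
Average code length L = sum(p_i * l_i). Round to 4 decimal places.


Weighted contributions p_i * l_i:
  G: (11/23) * 1 = 11/23
  D: (11/23) * 4 = 44/23
  F: (1/23) * 5 = 5/23
Sum = (11 + 44 + 5)/23 = 60/23

L = 60/23 = 2.6087 bits/symbol


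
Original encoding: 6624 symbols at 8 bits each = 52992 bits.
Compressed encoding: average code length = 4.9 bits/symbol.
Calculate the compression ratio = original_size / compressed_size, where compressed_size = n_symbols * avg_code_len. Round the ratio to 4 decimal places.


original_size = n_symbols * orig_bits = 6624 * 8 = 52992 bits
compressed_size = n_symbols * avg_code_len = 6624 * 4.9 = 32457.6 bits
ratio = original_size / compressed_size = 52992 / 32457.6 = 1.6327

Compression ratio = 1.6327


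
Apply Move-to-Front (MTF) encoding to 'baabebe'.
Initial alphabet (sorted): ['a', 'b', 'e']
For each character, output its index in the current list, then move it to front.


MTF encoding:
'b': index 1 in ['a', 'b', 'e'] -> ['b', 'a', 'e']
'a': index 1 in ['b', 'a', 'e'] -> ['a', 'b', 'e']
'a': index 0 in ['a', 'b', 'e'] -> ['a', 'b', 'e']
'b': index 1 in ['a', 'b', 'e'] -> ['b', 'a', 'e']
'e': index 2 in ['b', 'a', 'e'] -> ['e', 'b', 'a']
'b': index 1 in ['e', 'b', 'a'] -> ['b', 'e', 'a']
'e': index 1 in ['b', 'e', 'a'] -> ['e', 'b', 'a']


Output: [1, 1, 0, 1, 2, 1, 1]


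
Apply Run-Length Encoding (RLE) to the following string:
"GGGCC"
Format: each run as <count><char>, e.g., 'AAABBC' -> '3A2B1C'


Scanning runs left to right:
  i=0: run of 'G' x 3 -> '3G'
  i=3: run of 'C' x 2 -> '2C'

RLE = 3G2C


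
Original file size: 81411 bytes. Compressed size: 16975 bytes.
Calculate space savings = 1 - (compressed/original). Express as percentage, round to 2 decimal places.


ratio = compressed/original = 16975/81411 = 0.20851
savings = 1 - ratio = 1 - 0.20851 = 0.79149
as a percentage: 0.79149 * 100 = 79.15%

Space savings = 1 - 16975/81411 = 79.15%


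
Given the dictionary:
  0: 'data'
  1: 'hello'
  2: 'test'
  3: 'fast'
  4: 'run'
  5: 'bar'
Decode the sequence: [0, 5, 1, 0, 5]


Look up each index in the dictionary:
  0 -> 'data'
  5 -> 'bar'
  1 -> 'hello'
  0 -> 'data'
  5 -> 'bar'

Decoded: "data bar hello data bar"


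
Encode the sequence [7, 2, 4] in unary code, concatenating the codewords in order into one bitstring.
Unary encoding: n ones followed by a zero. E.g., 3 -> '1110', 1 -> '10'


Encode each number as n ones followed by a terminating 0:
  7 -> 11111110 (8 bits)
  2 -> 110 (3 bits)
  4 -> 11110 (5 bits)
Total length = 8 + 3 + 5 = 16 bits.

Unary([7, 2, 4]) = 1111111011011110 (16 bits)


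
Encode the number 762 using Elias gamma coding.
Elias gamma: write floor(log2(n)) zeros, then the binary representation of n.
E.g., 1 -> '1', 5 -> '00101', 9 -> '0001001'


num_bits = floor(log2(762)) + 1 = 10
leading_zeros = num_bits - 1 = 9
binary(762) = 1011111010

Elias gamma(762) = '000000000' + '1011111010' = 0000000001011111010 (19 bits)


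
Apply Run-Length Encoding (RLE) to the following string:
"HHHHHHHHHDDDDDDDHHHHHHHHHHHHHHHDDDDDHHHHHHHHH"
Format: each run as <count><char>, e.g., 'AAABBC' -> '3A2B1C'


Scanning runs left to right:
  i=0: run of 'H' x 9 -> '9H'
  i=9: run of 'D' x 7 -> '7D'
  i=16: run of 'H' x 15 -> '15H'
  i=31: run of 'D' x 5 -> '5D'
  i=36: run of 'H' x 9 -> '9H'

RLE = 9H7D15H5D9H


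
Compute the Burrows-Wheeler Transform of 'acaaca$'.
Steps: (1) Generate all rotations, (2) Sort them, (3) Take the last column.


Rotations (sorted):
  0: $acaaca -> last char: a
  1: a$acaac -> last char: c
  2: aaca$ac -> last char: c
  3: aca$aca -> last char: a
  4: acaaca$ -> last char: $
  5: ca$acaa -> last char: a
  6: caaca$a -> last char: a


BWT = acca$aa
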